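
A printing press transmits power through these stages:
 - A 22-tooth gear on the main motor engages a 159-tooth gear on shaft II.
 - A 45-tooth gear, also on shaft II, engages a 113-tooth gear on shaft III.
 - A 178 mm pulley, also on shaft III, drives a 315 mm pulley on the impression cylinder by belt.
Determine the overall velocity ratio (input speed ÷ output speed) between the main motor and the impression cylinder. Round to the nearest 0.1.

Each stage contributes driven/driver: gear mesh 159/22 = 7.2273, gear mesh 113/45 = 2.5111, belt 315/178 = 1.7697.
Overall: 7.2273 × 2.5111 × 1.7697 = 32.117.

32.1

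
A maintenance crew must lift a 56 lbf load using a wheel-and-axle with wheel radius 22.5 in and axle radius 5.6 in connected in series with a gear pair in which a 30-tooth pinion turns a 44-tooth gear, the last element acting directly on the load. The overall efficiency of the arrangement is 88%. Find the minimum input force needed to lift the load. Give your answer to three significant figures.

10.8 lbf

Wheel-and-axle MA = R/r = 22.5/5.6 = 4.0179.
Gear pair MA = 44/30 = 1.4667.
Combined ideal MA = 4.0179 × 1.4667 = 5.8929.
Actual MA = 5.8929 × 0.88 = 5.1857.
Effort = load / actual MA = 56 / 5.1857 = 10.799 lbf.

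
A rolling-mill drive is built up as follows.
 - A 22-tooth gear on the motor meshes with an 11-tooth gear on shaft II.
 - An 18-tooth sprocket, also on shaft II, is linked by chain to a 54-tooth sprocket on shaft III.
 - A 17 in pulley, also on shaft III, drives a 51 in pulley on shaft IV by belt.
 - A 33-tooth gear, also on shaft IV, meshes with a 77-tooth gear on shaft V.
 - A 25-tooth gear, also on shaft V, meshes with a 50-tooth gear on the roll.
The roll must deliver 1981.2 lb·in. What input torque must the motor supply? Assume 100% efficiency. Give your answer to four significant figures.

Overall ratio R = 0.5 × 3 × 3 × 2.3333 × 2 = 21.
Input torque = output torque / R = 1981.2 / 21 = 94.343 lb·in.

94.34 lb·in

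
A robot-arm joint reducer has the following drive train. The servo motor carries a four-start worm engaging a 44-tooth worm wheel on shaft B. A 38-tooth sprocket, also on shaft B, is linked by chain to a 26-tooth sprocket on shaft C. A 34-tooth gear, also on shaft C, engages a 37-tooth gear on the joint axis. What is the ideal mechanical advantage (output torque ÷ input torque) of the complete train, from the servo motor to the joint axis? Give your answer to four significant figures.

Each stage contributes driven/driver: worm 44/4 = 11, chain 26/38 = 0.68421, gear mesh 37/34 = 1.0882.
Overall: 11 × 0.68421 × 1.0882 = 8.1904.

8.190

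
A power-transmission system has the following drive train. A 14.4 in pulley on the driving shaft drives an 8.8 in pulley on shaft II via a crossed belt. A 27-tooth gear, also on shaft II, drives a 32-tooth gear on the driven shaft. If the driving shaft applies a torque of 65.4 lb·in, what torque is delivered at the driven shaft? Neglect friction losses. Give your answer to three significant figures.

47.4 lb·in

After the belt (8.8/14.4): 65.4 × 0.61111 = 39.967 lb·in
After the gear mesh (32/27): 39.967 × 1.1852 = 47.368 lb·in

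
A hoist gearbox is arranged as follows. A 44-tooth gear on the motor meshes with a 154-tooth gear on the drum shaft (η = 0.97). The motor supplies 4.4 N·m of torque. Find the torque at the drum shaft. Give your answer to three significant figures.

gear mesh 154/44 = 3.5 → τ = 4.4·3.5·0.97 = 14.938 N·m

14.9 N·m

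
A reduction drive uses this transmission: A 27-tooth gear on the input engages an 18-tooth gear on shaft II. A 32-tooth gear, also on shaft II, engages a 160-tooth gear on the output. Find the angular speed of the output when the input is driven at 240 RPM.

Gear mesh: ratio = 18/27 = 0.66667, so shaft II turns at 240 / 0.66667 = 360 RPM.
Gear mesh: ratio = 160/32 = 5, so the output turns at 360 / 5 = 72 RPM.

72 RPM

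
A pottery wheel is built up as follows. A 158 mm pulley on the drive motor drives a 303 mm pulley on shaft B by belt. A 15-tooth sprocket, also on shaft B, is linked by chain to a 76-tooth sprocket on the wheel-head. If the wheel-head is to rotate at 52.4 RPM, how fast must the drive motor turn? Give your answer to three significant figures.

Overall ratio R = 1.9177 × 5.0667 = 9.7165.
Required input speed = output speed × R = 52.4 × 9.7165 = 509.14 RPM.

509 RPM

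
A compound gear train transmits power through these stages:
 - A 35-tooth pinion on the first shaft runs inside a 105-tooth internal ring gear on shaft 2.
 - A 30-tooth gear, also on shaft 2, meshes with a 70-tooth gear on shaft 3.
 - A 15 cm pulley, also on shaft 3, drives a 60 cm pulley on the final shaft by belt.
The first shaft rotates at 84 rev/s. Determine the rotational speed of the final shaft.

the first shaft → shaft 2 (internal gear, 105/35): 84 ÷ 3 = 28 rev/s
shaft 2 → shaft 3 (gear mesh, 70/30): 28 ÷ 2.3333 = 12 rev/s
shaft 3 → the final shaft (belt, 60/15): 12 ÷ 4 = 3 rev/s

3 rev/s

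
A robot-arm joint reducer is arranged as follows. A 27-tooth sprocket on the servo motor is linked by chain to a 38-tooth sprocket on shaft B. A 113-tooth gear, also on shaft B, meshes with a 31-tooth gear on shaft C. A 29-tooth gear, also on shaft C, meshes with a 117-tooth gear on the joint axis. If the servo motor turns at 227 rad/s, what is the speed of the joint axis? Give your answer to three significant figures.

chain 38/27 = 1.4074 → 227/1.4074 = 161.29 rad/s
gear mesh 31/113 = 0.27434 → 161.29/0.27434 = 587.93 rad/s
gear mesh 117/29 = 4.0345 → 587.93/4.0345 = 145.73 rad/s

146 rad/s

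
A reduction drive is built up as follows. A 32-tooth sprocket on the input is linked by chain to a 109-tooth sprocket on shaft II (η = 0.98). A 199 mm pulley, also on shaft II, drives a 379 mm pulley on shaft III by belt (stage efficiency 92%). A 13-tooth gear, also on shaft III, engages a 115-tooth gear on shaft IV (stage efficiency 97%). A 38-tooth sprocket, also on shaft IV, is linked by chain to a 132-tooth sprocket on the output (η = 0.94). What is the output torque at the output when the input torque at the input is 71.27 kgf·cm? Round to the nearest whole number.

11680 kgf·cm

After the chain (109/32): 71.27 × 3.4062 × 0.98 = 237.91 kgf·cm
After the belt (379/199): 237.91 × 1.9045 × 0.92 = 416.85 kgf·cm
After the gear mesh (115/13): 416.85 × 8.8462 × 0.97 = 3576.9 kgf·cm
After the chain (132/38): 3576.9 × 3.4737 × 0.94 = 11680 kgf·cm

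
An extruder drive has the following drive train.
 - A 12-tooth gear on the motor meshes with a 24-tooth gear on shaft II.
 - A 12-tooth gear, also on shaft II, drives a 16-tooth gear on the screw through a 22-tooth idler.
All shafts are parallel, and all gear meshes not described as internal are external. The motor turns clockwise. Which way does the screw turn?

the motor → shaft II: external mesh, 1 reversal → CCW.
shaft II → the screw: driver → idler → driven is 2 external meshes, 2 reversals → CCW.
3 reversals in total — an odd number — so the screw turns opposite to the motor.

counterclockwise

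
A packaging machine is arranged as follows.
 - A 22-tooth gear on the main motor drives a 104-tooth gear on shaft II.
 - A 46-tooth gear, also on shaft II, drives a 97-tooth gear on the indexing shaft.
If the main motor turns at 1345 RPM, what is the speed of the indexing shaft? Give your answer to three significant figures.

the main motor → shaft II (gear mesh, 104/22): 1345 ÷ 4.7273 = 284.52 RPM
shaft II → the indexing shaft (gear mesh, 97/46): 284.52 ÷ 2.1087 = 134.93 RPM

135 RPM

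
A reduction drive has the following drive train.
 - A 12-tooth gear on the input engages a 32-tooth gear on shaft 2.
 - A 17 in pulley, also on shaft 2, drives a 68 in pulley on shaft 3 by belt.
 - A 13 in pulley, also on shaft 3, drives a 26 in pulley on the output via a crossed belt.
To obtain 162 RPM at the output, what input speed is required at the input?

Overall ratio R = 2.6667 × 4 × 2 = 21.333.
Required input speed = output speed × R = 162 × 21.333 = 3456 RPM.

3456 RPM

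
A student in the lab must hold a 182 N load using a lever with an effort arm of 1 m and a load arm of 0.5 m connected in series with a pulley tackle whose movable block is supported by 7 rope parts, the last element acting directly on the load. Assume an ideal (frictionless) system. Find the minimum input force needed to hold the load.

Lever MA = effort arm / load arm = 1/0.5 = 2.
Block-and-tackle MA = number of supporting rope parts = 7.
Combined ideal MA = 2 × 7 = 14.
Effort = load / MA = 182 / 14 = 13 N.

13 N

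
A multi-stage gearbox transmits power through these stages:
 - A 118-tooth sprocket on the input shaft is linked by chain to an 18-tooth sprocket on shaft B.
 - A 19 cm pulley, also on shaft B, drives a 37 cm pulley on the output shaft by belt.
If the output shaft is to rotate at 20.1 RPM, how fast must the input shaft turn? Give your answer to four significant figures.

Overall ratio R = 0.15254 × 1.9474 = 0.29706.
Required input speed = output speed × R = 20.1 × 0.29706 = 5.9708 RPM.

5.971 RPM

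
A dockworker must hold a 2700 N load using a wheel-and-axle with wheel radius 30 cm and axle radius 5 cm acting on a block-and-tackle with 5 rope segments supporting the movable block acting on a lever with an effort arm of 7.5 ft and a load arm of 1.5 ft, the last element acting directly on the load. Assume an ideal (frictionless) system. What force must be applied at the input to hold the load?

Wheel-and-axle MA = R/r = 30/5 = 6.
Block-and-tackle MA = number of supporting rope parts = 5.
Lever MA = effort arm / load arm = 7.5/1.5 = 5.
Combined ideal MA = 6 × 5 × 5 = 150.
Effort = load / MA = 2700 / 150 = 18 N.

18 N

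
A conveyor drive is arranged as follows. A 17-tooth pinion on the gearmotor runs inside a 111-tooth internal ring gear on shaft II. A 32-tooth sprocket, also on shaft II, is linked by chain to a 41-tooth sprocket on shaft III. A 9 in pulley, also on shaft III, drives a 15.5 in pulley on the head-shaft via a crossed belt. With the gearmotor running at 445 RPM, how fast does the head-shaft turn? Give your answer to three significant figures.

30.9 RPM

the gearmotor → shaft II (internal gear, 111/17): 445 ÷ 6.5294 = 68.153 RPM
shaft II → shaft III (chain, 41/32): 68.153 ÷ 1.2812 = 53.193 RPM
shaft III → the head-shaft (belt, 15.5/9): 53.193 ÷ 1.7222 = 30.886 RPM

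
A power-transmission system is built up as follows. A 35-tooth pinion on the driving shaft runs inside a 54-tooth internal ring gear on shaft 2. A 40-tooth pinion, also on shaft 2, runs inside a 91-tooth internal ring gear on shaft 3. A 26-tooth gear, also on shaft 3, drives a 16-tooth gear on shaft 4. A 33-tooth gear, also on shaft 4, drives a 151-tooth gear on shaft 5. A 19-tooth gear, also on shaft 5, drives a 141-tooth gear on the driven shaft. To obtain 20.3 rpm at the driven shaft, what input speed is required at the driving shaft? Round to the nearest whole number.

1489 rpm

Overall ratio R = 1.5429 × 2.275 × 0.61538 × 4.5758 × 7.4211 = 73.347.
Required input speed = output speed × R = 20.3 × 73.347 = 1488.9 rpm.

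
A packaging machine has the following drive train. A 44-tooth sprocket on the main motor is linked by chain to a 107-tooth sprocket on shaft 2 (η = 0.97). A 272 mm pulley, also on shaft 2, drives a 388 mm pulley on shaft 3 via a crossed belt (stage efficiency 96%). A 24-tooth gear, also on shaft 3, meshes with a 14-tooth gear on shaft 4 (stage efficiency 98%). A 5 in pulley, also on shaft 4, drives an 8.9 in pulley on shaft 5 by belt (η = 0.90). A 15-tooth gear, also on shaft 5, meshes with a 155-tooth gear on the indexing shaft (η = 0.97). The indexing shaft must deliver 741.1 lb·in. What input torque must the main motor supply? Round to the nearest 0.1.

25.0 lb·in

Overall ratio R = 2.4318 × 1.4265 × 0.58333 × 1.78 × 10.333 = 37.22; overall efficiency η = 0.97 × 0.96 × 0.98 × 0.90 × 0.97 = 0.7967.
Input torque = output torque / (R × η) = 741.1 / (37.22 × 0.7967) = 24.993 lb·in.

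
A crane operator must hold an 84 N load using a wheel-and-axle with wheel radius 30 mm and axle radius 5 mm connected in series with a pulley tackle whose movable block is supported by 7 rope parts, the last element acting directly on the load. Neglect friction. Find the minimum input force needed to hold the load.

Wheel-and-axle MA = R/r = 30/5 = 6.
Block-and-tackle MA = number of supporting rope parts = 7.
Combined ideal MA = 6 × 7 = 42.
Effort = load / MA = 84 / 42 = 2 N.

2 N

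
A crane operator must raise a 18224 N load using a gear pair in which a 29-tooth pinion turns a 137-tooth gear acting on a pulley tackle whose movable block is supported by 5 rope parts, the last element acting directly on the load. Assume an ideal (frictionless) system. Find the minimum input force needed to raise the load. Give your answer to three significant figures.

Gear pair MA = 137/29 = 4.7241.
Block-and-tackle MA = number of supporting rope parts = 5.
Combined ideal MA = 4.7241 × 5 = 23.621.
Effort = load / MA = 18224 / 23.621 = 771.53 N.

772 N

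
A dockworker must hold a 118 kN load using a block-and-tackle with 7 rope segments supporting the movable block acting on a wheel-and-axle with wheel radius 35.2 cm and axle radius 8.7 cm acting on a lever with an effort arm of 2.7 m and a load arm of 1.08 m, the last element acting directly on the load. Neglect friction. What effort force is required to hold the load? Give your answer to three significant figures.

1.67 kN

Block-and-tackle MA = number of supporting rope parts = 7.
Wheel-and-axle MA = R/r = 35.2/8.7 = 4.046.
Lever MA = effort arm / load arm = 2.7/1.08 = 2.5.
Combined ideal MA = 7 × 4.046 × 2.5 = 70.805.
Effort = load / MA = 118 / 70.805 = 1.6666 kN.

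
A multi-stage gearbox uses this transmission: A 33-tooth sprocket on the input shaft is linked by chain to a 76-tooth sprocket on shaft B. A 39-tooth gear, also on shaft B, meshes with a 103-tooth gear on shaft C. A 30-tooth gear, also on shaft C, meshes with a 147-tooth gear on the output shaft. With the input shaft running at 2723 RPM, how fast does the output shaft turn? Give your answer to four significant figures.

91.36 RPM

Chain: ratio = 76/33 = 2.303, so shaft B turns at 2723 / 2.303 = 1182.4 RPM.
Gear mesh: ratio = 103/39 = 2.641, so shaft C turns at 1182.4 / 2.641 = 447.69 RPM.
Gear mesh: ratio = 147/30 = 4.9, so the output shaft turns at 447.69 / 4.9 = 91.365 RPM.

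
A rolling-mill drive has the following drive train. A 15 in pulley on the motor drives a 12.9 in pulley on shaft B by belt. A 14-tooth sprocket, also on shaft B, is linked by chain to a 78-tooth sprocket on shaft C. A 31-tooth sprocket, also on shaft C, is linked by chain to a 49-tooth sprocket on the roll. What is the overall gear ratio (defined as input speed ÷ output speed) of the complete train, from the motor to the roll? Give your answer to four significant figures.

Each stage contributes driven/driver: belt 12.9/15 = 0.86, chain 78/14 = 5.5714, chain 49/31 = 1.5806.
Overall: 0.86 × 5.5714 × 1.5806 = 7.5735.

7.574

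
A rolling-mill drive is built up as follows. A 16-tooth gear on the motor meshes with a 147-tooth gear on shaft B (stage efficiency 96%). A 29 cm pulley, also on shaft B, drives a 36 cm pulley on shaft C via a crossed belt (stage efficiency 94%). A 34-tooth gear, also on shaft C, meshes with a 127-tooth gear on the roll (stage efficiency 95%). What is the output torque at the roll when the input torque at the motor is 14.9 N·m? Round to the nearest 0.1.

Gear mesh: ratio = 147/16 = 9.1875; torque at shaft B = 14.9 × 9.1875 × 0.96 = 131.42 N·m.
Belt: ratio = 36/29 = 1.2414; torque at shaft C = 131.42 × 1.2414 × 0.94 = 153.35 N·m.
Gear mesh: ratio = 127/34 = 3.7353; torque at the roll = 153.35 × 3.7353 × 0.95 = 544.17 N·m.

544.2 N·m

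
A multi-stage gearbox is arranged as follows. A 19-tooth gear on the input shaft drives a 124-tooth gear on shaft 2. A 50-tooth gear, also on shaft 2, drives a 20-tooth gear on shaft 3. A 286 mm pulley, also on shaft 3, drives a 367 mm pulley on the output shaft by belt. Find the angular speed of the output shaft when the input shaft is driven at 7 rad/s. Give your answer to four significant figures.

gear mesh 124/19 = 6.5263 → 7/6.5263 = 1.0726 rad/s
gear mesh 20/50 = 0.4 → 1.0726/0.4 = 2.6815 rad/s
belt 367/286 = 1.2832 → 2.6815/1.2832 = 2.0896 rad/s

2.090 rad/s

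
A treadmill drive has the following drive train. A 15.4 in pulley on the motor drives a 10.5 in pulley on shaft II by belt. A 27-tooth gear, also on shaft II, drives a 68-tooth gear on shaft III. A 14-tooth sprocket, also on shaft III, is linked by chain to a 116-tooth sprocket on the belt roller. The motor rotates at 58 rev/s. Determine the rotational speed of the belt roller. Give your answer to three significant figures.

belt 10.5/15.4 = 0.68182 → 58/0.68182 = 85.067 rev/s
gear mesh 68/27 = 2.5185 → 85.067/2.5185 = 33.776 rev/s
chain 116/14 = 8.2857 → 33.776/8.2857 = 4.0765 rev/s

4.08 rev/s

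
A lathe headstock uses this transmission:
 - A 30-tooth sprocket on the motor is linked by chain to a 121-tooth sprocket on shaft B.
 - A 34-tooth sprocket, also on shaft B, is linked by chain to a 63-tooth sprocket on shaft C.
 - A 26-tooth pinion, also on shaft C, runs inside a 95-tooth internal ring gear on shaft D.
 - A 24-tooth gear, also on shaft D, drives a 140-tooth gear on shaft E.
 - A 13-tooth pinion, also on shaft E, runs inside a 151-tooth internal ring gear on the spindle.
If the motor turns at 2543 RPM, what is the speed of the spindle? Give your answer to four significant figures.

the motor → shaft B (chain, 121/30): 2543 ÷ 4.0333 = 630.5 RPM
shaft B → shaft C (chain, 63/34): 630.5 ÷ 1.8529 = 340.27 RPM
shaft C → shaft D (internal gear, 95/26): 340.27 ÷ 3.6538 = 93.126 RPM
shaft D → shaft E (gear mesh, 140/24): 93.126 ÷ 5.8333 = 15.964 RPM
shaft E → the spindle (internal gear, 151/13): 15.964 ÷ 11.615 = 1.3744 RPM

1.374 RPM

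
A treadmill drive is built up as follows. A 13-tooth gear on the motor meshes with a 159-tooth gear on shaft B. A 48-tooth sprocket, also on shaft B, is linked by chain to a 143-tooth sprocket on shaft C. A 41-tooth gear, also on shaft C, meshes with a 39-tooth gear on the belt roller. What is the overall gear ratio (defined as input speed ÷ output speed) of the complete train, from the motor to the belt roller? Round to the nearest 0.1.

Each stage contributes driven/driver: gear mesh 159/13 = 12.231, chain 143/48 = 2.9792, gear mesh 39/41 = 0.95122.
Overall: 12.231 × 2.9792 × 0.95122 = 34.66.

34.7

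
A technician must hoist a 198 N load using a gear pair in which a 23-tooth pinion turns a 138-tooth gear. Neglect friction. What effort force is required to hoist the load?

Gear pair MA = 138/23 = 6.
Effort = load / MA = 198 / 6 = 33 N.

33 N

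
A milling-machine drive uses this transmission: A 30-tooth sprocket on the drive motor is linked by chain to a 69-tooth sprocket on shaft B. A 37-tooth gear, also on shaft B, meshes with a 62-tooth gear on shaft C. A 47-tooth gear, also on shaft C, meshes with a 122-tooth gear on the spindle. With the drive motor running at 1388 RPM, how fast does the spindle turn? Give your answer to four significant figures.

138.7 RPM

Chain: ratio = 69/30 = 2.3, so shaft B turns at 1388 / 2.3 = 603.48 RPM.
Gear mesh: ratio = 62/37 = 1.6757, so shaft C turns at 603.48 / 1.6757 = 360.14 RPM.
Gear mesh: ratio = 122/47 = 2.5957, so the spindle turns at 360.14 / 2.5957 = 138.74 RPM.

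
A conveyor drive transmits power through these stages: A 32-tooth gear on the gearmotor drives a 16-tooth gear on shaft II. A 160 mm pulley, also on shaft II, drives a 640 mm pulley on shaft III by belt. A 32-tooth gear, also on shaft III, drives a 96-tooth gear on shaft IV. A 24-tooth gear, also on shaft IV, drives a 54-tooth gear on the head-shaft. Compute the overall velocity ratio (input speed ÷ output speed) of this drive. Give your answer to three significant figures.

Each stage contributes driven/driver: gear mesh 16/32 = 0.5, belt 640/160 = 4, gear mesh 96/32 = 3, gear mesh 54/24 = 2.25.
Overall: 0.5 × 4 × 3 × 2.25 = 13.5.

13.5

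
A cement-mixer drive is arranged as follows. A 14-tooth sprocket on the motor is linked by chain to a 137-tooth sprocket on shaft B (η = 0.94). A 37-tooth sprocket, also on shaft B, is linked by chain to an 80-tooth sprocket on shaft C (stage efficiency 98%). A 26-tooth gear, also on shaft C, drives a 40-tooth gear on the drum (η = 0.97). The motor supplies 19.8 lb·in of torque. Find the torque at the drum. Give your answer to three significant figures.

576 lb·in

Chain: ratio = 137/14 = 9.7857; torque at shaft B = 19.8 × 9.7857 × 0.94 = 182.13 lb·in.
Chain: ratio = 80/37 = 2.1622; torque at shaft C = 182.13 × 2.1622 × 0.98 = 385.92 lb·in.
Gear mesh: ratio = 40/26 = 1.5385; torque at the drum = 385.92 × 1.5385 × 0.97 = 575.91 lb·in.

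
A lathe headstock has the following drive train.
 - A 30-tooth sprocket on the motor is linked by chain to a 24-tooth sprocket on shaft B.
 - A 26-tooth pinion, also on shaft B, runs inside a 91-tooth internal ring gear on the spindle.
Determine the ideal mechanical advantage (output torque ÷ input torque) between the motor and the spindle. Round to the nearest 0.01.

Each stage contributes driven/driver: chain 24/30 = 0.8, internal gear 91/26 = 3.5.
Overall: 0.8 × 3.5 = 2.8.

2.80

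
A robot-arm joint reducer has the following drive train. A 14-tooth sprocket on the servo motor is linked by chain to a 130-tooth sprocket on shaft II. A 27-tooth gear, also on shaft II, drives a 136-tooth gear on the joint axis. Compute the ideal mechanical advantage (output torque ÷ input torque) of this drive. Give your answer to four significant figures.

Each stage contributes driven/driver: chain 130/14 = 9.2857, gear mesh 136/27 = 5.037.
Overall: 9.2857 × 5.037 = 46.772.

46.77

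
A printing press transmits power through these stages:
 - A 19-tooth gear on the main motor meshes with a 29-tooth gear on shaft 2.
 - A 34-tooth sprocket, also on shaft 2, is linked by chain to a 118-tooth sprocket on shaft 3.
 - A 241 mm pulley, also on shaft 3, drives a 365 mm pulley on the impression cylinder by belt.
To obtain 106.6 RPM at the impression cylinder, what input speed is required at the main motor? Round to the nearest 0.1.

Overall ratio R = 1.5263 × 3.4706 × 1.5145 = 8.0228.
Required input speed = output speed × R = 106.6 × 8.0228 = 855.23 RPM.

855.2 RPM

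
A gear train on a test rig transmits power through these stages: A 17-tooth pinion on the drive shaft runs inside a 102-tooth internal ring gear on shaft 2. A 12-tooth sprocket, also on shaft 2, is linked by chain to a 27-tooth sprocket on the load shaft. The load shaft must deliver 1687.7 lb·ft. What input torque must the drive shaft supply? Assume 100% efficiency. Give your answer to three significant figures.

Overall ratio R = 6 × 2.25 = 13.5.
Input torque = output torque / R = 1687.7 / 13.5 = 125.01 lb·ft.

125 lb·ft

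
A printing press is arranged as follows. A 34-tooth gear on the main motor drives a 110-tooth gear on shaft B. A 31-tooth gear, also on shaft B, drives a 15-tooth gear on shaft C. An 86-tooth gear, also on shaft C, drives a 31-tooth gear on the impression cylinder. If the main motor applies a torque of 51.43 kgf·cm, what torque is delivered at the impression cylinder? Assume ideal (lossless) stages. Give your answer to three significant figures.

After the gear mesh (110/34): 51.43 × 3.2353 = 166.39 kgf·cm
After the gear mesh (15/31): 166.39 × 0.48387 = 80.512 kgf·cm
After the gear mesh (31/86): 80.512 × 0.36047 = 29.022 kgf·cm

29.0 kgf·cm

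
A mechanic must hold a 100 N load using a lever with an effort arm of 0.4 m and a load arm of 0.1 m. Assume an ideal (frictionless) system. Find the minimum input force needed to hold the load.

Lever MA = effort arm / load arm = 0.4/0.1 = 4.
Effort = load / MA = 100 / 4 = 25 N.

25 N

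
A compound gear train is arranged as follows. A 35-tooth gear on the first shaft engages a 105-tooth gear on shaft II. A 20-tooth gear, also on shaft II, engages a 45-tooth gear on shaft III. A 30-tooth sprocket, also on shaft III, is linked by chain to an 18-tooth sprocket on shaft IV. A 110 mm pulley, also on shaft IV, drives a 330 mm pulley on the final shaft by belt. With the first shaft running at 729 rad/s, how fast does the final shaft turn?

the first shaft → shaft II (gear mesh, 105/35): 729 ÷ 3 = 243 rad/s
shaft II → shaft III (gear mesh, 45/20): 243 ÷ 2.25 = 108 rad/s
shaft III → shaft IV (chain, 18/30): 108 ÷ 0.6 = 180 rad/s
shaft IV → the final shaft (belt, 330/110): 180 ÷ 3 = 60 rad/s

60 rad/s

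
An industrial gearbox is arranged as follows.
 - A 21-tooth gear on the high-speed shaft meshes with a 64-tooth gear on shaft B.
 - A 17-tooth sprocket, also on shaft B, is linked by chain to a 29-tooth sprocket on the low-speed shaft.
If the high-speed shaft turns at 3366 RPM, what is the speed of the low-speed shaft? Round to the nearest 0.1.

647.4 RPM

Gear mesh: ratio = 64/21 = 3.0476, so shaft B turns at 3366 / 3.0476 = 1104.5 RPM.
Chain: ratio = 29/17 = 1.7059, so the low-speed shaft turns at 1104.5 / 1.7059 = 647.45 RPM.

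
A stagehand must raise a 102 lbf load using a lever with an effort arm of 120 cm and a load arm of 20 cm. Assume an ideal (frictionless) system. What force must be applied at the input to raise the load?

17 lbf

Lever MA = effort arm / load arm = 120/20 = 6.
Effort = load / MA = 102 / 6 = 17 lbf.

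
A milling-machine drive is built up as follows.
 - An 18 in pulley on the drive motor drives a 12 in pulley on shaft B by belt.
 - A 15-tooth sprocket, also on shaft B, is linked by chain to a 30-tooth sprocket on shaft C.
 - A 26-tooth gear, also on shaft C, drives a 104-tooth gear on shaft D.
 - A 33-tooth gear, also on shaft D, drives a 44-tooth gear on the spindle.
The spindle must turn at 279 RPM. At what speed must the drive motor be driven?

1984 RPM

Overall ratio R = 0.66667 × 2 × 4 × 1.3333 = 7.1111.
Required input speed = output speed × R = 279 × 7.1111 = 1984 RPM.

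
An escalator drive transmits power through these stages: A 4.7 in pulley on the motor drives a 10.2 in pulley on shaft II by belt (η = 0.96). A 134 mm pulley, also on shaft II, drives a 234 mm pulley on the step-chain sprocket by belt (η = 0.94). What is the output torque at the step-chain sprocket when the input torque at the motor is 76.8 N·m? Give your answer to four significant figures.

Belt: ratio = 10.2/4.7 = 2.1702; torque at shaft II = 76.8 × 2.1702 × 0.96 = 160.01 N·m.
Belt: ratio = 234/134 = 1.7463; torque at the step-chain sprocket = 160.01 × 1.7463 × 0.94 = 262.65 N·m.

262.6 N·m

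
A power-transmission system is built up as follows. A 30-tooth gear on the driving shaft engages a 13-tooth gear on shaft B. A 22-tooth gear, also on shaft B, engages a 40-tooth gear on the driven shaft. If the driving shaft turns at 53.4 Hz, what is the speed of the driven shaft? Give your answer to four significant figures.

Gear mesh: ratio = 13/30 = 0.43333, so shaft B turns at 53.4 / 0.43333 = 123.23 Hz.
Gear mesh: ratio = 40/22 = 1.8182, so the driven shaft turns at 123.23 / 1.8182 = 67.777 Hz.

67.78 Hz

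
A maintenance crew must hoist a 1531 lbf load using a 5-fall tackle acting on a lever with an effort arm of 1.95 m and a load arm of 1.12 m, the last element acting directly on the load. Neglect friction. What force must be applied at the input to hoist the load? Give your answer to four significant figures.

175.9 lbf

Block-and-tackle MA = number of supporting rope parts = 5.
Lever MA = effort arm / load arm = 1.95/1.12 = 1.7411.
Combined ideal MA = 5 × 1.7411 = 8.7054.
Effort = load / MA = 1531 / 8.7054 = 175.87 lbf.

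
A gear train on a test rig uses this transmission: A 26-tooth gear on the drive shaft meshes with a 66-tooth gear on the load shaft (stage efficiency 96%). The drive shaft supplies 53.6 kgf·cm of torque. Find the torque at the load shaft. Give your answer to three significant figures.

131 kgf·cm

gear mesh 66/26 = 2.5385 → τ = 53.6·2.5385·0.96 = 130.62 kgf·cm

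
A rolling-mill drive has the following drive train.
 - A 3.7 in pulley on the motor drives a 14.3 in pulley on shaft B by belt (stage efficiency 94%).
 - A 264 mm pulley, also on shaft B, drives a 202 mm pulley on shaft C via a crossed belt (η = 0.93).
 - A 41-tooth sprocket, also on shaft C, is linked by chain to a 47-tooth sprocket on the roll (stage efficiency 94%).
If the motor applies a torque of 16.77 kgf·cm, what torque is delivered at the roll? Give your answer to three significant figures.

46.7 kgf·cm

Belt: ratio = 14.3/3.7 = 3.8649; torque at shaft B = 16.77 × 3.8649 × 0.94 = 60.925 kgf·cm.
Belt: ratio = 202/264 = 0.76515; torque at shaft C = 60.925 × 0.76515 × 0.93 = 43.354 kgf·cm.
Chain: ratio = 47/41 = 1.1463; torque at the roll = 43.354 × 1.1463 × 0.94 = 46.716 kgf·cm.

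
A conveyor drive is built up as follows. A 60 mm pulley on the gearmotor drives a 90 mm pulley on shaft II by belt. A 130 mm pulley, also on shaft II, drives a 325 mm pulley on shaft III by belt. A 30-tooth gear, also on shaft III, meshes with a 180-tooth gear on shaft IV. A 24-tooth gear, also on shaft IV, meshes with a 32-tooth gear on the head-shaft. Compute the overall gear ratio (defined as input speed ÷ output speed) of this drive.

30

Each stage contributes driven/driver: belt 90/60 = 1.5, belt 325/130 = 2.5, gear mesh 180/30 = 6, gear mesh 32/24 = 1.3333.
Overall: 1.5 × 2.5 × 6 × 1.3333 = 30.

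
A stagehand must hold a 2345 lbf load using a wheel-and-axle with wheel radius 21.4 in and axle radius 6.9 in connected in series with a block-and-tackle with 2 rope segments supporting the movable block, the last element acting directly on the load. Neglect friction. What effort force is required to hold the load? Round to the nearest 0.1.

378.0 lbf

Wheel-and-axle MA = R/r = 21.4/6.9 = 3.1014.
Block-and-tackle MA = number of supporting rope parts = 2.
Combined ideal MA = 3.1014 × 2 = 6.2029.
Effort = load / MA = 2345 / 6.2029 = 378.05 lbf.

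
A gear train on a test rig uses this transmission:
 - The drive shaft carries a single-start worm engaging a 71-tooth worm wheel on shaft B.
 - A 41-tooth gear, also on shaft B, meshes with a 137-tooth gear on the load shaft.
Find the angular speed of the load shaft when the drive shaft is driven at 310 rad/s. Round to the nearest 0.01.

worm 71/1 = 71 → 310/71 = 4.3662 rad/s
gear mesh 137/41 = 3.3415 → 4.3662/3.3415 = 1.3067 rad/s

1.31 rad/s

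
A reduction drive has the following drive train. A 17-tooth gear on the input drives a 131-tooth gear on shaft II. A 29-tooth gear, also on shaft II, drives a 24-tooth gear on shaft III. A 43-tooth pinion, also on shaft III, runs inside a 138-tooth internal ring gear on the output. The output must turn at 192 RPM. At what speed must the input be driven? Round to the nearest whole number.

Overall ratio R = 7.7059 × 0.82759 × 3.2093 = 20.467.
Required input speed = output speed × R = 192 × 20.467 = 3929.6 RPM.

3930 RPM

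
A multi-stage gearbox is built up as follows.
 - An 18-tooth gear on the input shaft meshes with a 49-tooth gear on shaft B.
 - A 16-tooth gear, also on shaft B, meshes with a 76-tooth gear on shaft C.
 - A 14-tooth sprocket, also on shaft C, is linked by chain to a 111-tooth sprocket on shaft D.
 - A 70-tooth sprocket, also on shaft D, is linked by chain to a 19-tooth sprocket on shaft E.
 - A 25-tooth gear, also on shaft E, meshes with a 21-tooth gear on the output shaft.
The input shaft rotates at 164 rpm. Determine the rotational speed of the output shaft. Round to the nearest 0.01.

gear mesh 49/18 = 2.7222 → 164/2.7222 = 60.245 rpm
gear mesh 76/16 = 4.75 → 60.245/4.75 = 12.683 rpm
chain 111/14 = 7.9286 → 12.683/7.9286 = 1.5997 rpm
chain 19/70 = 0.27143 → 1.5997/0.27143 = 5.8935 rpm
gear mesh 21/25 = 0.84 → 5.8935/0.84 = 7.0161 rpm

7.02 rpm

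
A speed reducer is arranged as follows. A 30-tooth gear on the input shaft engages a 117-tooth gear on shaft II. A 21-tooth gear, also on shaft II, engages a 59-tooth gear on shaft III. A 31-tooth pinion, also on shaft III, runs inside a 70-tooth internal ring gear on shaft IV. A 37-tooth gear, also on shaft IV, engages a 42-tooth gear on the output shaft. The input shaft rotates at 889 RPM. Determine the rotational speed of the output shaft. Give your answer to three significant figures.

31.7 RPM

Gear mesh: ratio = 117/30 = 3.9, so shaft II turns at 889 / 3.9 = 227.95 RPM.
Gear mesh: ratio = 59/21 = 2.8095, so shaft III turns at 227.95 / 2.8095 = 81.134 RPM.
Internal gear: ratio = 70/31 = 2.2581, so shaft IV turns at 81.134 / 2.2581 = 35.931 RPM.
Gear mesh: ratio = 42/37 = 1.1351, so the output shaft turns at 35.931 / 1.1351 = 31.653 RPM.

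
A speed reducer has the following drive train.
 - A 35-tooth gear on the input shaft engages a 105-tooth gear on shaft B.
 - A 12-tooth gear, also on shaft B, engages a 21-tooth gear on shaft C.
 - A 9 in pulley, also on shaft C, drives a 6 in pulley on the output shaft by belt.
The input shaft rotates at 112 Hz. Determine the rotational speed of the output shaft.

gear mesh 105/35 = 3 → 112/3 = 37.333 Hz
gear mesh 21/12 = 1.75 → 37.333/1.75 = 21.333 Hz
belt 6/9 = 0.66667 → 21.333/0.66667 = 32 Hz

32 Hz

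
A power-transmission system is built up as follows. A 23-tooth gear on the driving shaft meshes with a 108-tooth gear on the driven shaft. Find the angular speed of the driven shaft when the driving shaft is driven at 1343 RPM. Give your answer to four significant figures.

286.0 RPM

Gear mesh: ratio = 108/23 = 4.6957, so the driven shaft turns at 1343 / 4.6957 = 286.01 RPM.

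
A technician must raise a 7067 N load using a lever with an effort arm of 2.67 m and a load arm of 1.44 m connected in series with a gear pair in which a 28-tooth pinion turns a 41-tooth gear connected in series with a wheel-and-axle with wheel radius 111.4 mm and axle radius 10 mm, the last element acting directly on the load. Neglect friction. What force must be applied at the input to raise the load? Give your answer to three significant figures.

Lever MA = effort arm / load arm = 2.67/1.44 = 1.8542.
Gear pair MA = 41/28 = 1.4643.
Wheel-and-axle MA = R/r = 111.4/10 = 11.14.
Combined ideal MA = 1.8542 × 1.4643 × 11.14 = 30.245.
Effort = load / MA = 7067 / 30.245 = 233.66 N.

234 N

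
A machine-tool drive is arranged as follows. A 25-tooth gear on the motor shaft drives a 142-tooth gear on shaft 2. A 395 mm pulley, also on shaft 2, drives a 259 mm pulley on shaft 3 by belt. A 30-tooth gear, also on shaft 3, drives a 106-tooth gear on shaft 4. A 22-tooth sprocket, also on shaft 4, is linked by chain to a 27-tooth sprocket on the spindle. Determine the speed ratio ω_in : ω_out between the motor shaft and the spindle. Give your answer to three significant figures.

16.2

Each stage contributes driven/driver: gear mesh 142/25 = 5.68, belt 259/395 = 0.6557, gear mesh 106/30 = 3.5333, chain 27/22 = 1.2273.
Overall: 5.68 × 0.6557 × 3.5333 × 1.2273 = 16.15.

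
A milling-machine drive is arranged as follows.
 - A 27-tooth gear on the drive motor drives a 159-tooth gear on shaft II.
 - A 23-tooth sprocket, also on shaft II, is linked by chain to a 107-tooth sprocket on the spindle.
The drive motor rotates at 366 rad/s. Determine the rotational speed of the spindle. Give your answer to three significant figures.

the drive motor → shaft II (gear mesh, 159/27): 366 ÷ 5.8889 = 62.151 rad/s
shaft II → the spindle (chain, 107/23): 62.151 ÷ 4.6522 = 13.36 rad/s

13.4 rad/s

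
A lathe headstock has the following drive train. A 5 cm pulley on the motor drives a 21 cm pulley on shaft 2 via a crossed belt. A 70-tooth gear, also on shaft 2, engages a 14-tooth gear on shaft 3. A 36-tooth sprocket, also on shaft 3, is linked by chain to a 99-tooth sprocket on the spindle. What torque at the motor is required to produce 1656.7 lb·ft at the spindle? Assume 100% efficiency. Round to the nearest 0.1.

717.2 lb·ft

Overall ratio R = 4.2 × 0.2 × 2.75 = 2.31.
Input torque = output torque / R = 1656.7 / 2.31 = 717.19 lb·ft.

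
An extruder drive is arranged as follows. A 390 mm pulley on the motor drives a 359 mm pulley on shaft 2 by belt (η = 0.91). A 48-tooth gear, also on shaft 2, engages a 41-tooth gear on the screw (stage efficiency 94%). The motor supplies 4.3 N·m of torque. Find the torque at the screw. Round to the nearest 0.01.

After the belt (359/390): 4.3 × 0.92051 × 0.91 = 3.602 N·m
After the gear mesh (41/48): 3.602 × 0.85417 × 0.94 = 2.8921 N·m

2.89 N·m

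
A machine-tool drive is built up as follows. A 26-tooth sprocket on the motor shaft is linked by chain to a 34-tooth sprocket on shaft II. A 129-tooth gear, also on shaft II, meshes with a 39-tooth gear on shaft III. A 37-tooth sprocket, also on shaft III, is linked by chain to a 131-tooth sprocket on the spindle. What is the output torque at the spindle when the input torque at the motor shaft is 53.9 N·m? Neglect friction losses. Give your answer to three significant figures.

75.4 N·m

After the chain (34/26): 53.9 × 1.3077 = 70.485 N·m
After the gear mesh (39/129): 70.485 × 0.30233 = 21.309 N·m
After the chain (131/37): 21.309 × 3.5405 = 75.446 N·m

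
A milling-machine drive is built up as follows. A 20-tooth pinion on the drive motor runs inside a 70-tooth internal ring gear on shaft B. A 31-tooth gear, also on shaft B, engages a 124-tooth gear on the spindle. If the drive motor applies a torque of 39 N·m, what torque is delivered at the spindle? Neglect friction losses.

internal gear 70/20 = 3.5 → τ = 39·3.5 = 136.5 N·m
gear mesh 124/31 = 4 → τ = 136.5·4 = 546 N·m

546 N·m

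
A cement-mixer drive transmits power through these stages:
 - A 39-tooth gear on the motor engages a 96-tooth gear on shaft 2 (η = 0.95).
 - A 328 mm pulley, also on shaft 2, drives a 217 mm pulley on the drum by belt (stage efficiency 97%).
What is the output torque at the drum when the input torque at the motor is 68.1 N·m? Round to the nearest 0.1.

102.2 N·m

Gear mesh: ratio = 96/39 = 2.4615; torque at shaft 2 = 68.1 × 2.4615 × 0.95 = 159.25 N·m.
Belt: ratio = 217/328 = 0.66159; torque at the drum = 159.25 × 0.66159 × 0.97 = 102.2 N·m.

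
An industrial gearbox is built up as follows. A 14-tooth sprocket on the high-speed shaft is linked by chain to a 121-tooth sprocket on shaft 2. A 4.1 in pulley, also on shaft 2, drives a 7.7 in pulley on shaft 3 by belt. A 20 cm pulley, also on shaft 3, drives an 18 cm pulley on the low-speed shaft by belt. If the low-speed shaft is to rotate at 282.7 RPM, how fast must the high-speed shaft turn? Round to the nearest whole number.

4130 RPM

Overall ratio R = 8.6429 × 1.878 × 0.9 = 14.609.
Required input speed = output speed × R = 282.7 × 14.609 = 4129.8 RPM.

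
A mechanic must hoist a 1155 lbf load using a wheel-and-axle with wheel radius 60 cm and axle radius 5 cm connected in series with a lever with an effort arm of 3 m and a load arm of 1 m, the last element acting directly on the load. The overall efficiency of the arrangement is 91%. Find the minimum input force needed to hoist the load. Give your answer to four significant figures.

Wheel-and-axle MA = R/r = 60/5 = 12.
Lever MA = effort arm / load arm = 3/1 = 3.
Combined ideal MA = 12 × 3 = 36.
Actual MA = 36 × 0.91 = 32.76.
Effort = load / actual MA = 1155 / 32.76 = 35.256 lbf.

35.26 lbf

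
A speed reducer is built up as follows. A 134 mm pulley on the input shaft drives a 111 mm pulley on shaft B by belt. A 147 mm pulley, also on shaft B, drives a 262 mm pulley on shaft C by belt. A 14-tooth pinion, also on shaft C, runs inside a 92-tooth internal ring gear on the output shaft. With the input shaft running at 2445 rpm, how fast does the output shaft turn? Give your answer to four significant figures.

252.0 rpm

Belt: ratio = 111/134 = 0.82836, so shaft B turns at 2445 / 0.82836 = 2951.6 rpm.
Belt: ratio = 262/147 = 1.7823, so shaft C turns at 2951.6 / 1.7823 = 1656.1 rpm.
Internal gear: ratio = 92/14 = 6.5714, so the output shaft turns at 1656.1 / 6.5714 = 252.01 rpm.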